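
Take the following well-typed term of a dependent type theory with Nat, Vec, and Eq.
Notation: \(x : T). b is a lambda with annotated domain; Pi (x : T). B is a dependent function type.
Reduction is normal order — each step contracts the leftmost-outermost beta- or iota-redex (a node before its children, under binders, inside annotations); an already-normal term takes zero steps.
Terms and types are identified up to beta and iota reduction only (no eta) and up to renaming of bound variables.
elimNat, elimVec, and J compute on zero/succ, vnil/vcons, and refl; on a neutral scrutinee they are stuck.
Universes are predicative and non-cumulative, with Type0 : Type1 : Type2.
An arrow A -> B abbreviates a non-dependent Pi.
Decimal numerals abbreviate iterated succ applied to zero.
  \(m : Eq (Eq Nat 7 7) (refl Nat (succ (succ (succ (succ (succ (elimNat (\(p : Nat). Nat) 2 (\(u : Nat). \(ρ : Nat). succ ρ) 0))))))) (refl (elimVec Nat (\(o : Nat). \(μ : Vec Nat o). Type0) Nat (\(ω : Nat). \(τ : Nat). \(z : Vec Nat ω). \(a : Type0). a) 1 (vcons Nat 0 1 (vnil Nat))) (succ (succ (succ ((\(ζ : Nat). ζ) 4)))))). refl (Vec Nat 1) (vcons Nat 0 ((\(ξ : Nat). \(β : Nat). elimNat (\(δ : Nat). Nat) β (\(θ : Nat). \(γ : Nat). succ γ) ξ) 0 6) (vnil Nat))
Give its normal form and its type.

resulting normal form:
  \(m : Eq (Eq Nat 7 7) (refl Nat 7) (refl Nat 7)). refl (Vec Nat 1) (vcons Nat 0 6 (vnil Nat))
type:
  Eq (Eq Nat 7 7) (refl Nat 7) (refl Nat 7) -> Eq (Vec Nat 1) (vcons Nat 0 6 (vnil Nat)) (vcons Nat 0 6 (vnil Nat))


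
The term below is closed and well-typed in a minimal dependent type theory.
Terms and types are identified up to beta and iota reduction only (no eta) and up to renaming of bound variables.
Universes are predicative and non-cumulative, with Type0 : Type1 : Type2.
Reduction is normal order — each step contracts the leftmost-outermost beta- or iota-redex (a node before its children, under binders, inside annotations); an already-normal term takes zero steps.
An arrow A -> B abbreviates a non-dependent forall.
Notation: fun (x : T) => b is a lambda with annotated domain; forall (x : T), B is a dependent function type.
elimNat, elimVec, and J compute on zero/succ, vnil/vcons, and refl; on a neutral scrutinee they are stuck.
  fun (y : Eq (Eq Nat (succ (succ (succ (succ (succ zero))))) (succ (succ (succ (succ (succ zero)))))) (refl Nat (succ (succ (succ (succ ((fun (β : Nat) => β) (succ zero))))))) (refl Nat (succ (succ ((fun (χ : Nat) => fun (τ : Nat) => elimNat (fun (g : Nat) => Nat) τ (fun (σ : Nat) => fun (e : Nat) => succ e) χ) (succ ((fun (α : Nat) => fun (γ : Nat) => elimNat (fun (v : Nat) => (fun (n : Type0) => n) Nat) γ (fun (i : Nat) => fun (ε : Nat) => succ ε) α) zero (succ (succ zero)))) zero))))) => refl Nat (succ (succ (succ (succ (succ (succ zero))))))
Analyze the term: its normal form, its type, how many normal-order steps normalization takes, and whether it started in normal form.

normal form:
  fun (y : Eq (Eq Nat (succ (succ (succ (succ (succ zero))))) (succ (succ (succ (succ (succ zero)))))) (refl Nat (succ (succ (succ (succ (succ zero)))))) (refl Nat (succ (succ (succ (succ (succ zero))))))) => refl Nat (succ (succ (succ (succ (succ (succ zero))))))
type:
  Eq (Eq Nat (succ (succ (succ (succ (succ zero))))) (succ (succ (succ (succ (succ zero)))))) (refl Nat (succ (succ (succ (succ (succ zero)))))) (refl Nat (succ (succ (succ (succ (succ zero)))))) -> Eq Nat (succ (succ (succ (succ (succ (succ zero)))))) (succ (succ (succ (succ (succ (succ zero))))))
normal-order step count: 16
started in normal form: no
first redex: a beta-redex


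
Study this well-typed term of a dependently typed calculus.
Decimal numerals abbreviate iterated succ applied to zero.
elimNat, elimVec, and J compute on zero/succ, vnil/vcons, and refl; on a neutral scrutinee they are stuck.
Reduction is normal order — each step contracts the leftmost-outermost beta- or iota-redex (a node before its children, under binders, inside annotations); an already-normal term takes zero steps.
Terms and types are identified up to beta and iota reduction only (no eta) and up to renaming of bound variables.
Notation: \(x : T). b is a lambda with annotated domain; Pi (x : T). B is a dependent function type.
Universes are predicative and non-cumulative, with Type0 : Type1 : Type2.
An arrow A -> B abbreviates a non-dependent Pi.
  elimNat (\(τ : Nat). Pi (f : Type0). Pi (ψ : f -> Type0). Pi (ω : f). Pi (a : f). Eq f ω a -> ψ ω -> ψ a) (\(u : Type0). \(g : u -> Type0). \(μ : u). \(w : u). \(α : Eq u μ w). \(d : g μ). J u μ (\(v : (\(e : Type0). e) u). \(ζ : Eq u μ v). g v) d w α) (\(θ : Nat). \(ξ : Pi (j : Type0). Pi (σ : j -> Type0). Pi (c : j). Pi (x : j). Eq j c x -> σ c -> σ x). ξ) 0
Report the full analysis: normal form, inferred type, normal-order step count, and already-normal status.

normal form:
  \(τ : Type0). \(f : τ -> Type0). \(ψ : τ). \(ω : τ). \(a : Eq τ ψ ω). \(u : f ψ). J τ ψ (\(g : τ). \(μ : Eq τ ψ g). f g) u ω a
inferred type:
  Pi (τ : Type0). Pi (f : τ -> Type0). Pi (ψ : τ). Pi (ω : τ). Eq τ ψ ω -> f ψ -> f ω
steps to reach normal form (normal order): 2
term was already normal: no
first contracted redex: an elimNat iota-redex


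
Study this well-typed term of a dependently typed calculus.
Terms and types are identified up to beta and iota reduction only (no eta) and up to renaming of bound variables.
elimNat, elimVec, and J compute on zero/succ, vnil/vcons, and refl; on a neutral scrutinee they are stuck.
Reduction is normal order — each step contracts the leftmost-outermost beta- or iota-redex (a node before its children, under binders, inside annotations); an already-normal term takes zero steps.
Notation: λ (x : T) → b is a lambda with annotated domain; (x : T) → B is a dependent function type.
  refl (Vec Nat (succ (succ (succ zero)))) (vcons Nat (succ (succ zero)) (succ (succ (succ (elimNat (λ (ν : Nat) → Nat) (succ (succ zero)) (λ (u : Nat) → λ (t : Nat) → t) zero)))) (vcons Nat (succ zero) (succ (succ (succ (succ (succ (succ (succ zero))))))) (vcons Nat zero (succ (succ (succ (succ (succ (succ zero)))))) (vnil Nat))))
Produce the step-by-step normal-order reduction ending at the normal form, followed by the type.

reduction (normal order):
  refl (Vec Nat (succ (succ (succ zero)))) (vcons Nat (succ (succ zero)) (succ (succ (succ (elimNat (λ (ν : Nat) → Nat) (succ (succ zero)) (λ (u : Nat) → λ (t : Nat) → t) zero)))) (vcons Nat (succ zero) (succ (succ (succ (succ (succ (succ (succ zero))))))) (vcons Nat zero (succ (succ (succ (succ (succ (succ zero)))))) (vnil Nat))))
  ~> refl (Vec Nat (succ (succ (succ zero)))) (vcons Nat (succ (succ zero)) (succ (succ (succ (succ (succ zero))))) (vcons Nat (succ zero) (succ (succ (succ (succ (succ (succ (succ zero))))))) (vcons Nat zero (succ (succ (succ (succ (succ (succ zero)))))) (vnil Nat))))
inferred type:
  Eq (Vec Nat (succ (succ (succ zero)))) (vcons Nat (succ (succ zero)) (succ (succ (succ (succ (succ zero))))) (vcons Nat (succ zero) (succ (succ (succ (succ (succ (succ (succ zero))))))) (vcons Nat zero (succ (succ (succ (succ (succ (succ zero)))))) (vnil Nat)))) (vcons Nat (succ (succ zero)) (succ (succ (succ (succ (succ zero))))) (vcons Nat (succ zero) (succ (succ (succ (succ (succ (succ (succ zero))))))) (vcons Nat zero (succ (succ (succ (succ (succ (succ zero)))))) (vnil Nat))))


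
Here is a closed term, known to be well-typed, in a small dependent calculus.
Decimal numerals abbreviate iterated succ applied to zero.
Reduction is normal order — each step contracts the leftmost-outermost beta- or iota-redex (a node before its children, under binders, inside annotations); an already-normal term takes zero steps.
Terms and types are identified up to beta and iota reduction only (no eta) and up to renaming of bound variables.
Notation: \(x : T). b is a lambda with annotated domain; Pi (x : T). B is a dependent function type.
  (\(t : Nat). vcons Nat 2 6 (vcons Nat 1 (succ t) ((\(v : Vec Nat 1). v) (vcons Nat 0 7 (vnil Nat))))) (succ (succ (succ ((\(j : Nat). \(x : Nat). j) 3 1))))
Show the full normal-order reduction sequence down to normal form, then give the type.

normal-order reduction sequence:
  (\(t : Nat). vcons Nat 2 6 (vcons Nat 1 (succ t) ((\(v : Vec Nat 1). v) (vcons Nat 0 7 (vnil Nat))))) (succ (succ (succ ((\(j : Nat). \(x : Nat). j) 3 1))))
  ~> vcons Nat 2 6 (vcons Nat 1 (succ (succ (succ (succ ((\(t : Nat). \(v : Nat). t) 3 1))))) ((\(j : Vec Nat 1). j) (vcons Nat 0 7 (vnil Nat))))
  ~> vcons Nat 2 6 (vcons Nat 1 (succ (succ (succ (succ ((\(t : Nat). 3) 1))))) ((\(v : Vec Nat 1). v) (vcons Nat 0 7 (vnil Nat))))
  ~> vcons Nat 2 6 (vcons Nat 1 7 ((\(t : Vec Nat 1). t) (vcons Nat 0 7 (vnil Nat))))
  ~> vcons Nat 2 6 (vcons Nat 1 7 (vcons Nat 0 7 (vnil Nat)))
type:
  Vec Nat 3


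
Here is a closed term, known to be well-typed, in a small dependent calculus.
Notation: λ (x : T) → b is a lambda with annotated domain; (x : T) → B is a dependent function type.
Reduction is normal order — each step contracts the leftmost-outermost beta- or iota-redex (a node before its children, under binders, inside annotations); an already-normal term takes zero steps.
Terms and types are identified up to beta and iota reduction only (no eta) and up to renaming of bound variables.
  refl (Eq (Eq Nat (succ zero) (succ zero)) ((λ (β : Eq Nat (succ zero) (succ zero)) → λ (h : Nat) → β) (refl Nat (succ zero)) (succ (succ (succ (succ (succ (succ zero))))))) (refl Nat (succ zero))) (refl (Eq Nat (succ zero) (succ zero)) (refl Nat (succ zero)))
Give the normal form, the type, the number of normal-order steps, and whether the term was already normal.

normal form:
  refl (Eq (Eq Nat (succ zero) (succ zero)) (refl Nat (succ zero)) (refl Nat (succ zero))) (refl (Eq Nat (succ zero) (succ zero)) (refl Nat (succ zero)))
inferred type:
  Eq (Eq (Eq Nat (succ zero) (succ zero)) (refl Nat (succ zero)) (refl Nat (succ zero))) (refl (Eq Nat (succ zero) (succ zero)) (refl Nat (succ zero))) (refl (Eq Nat (succ zero) (succ zero)) (refl Nat (succ zero)))
reduction steps (normal order): 2
already normal: no
first contracted redex: a beta-redex


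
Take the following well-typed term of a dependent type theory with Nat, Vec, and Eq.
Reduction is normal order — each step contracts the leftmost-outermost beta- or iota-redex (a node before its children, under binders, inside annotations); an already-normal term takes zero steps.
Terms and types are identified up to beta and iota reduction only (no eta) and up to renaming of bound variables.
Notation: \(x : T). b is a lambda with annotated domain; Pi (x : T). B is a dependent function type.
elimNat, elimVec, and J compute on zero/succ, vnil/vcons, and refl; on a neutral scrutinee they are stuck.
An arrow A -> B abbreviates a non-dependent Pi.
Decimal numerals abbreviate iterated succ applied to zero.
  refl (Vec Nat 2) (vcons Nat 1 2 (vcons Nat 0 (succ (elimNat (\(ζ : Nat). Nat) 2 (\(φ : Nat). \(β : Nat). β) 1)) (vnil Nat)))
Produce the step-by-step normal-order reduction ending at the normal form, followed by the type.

reduction (normal order):
  refl (Vec Nat 2) (vcons Nat 1 2 (vcons Nat 0 (succ (elimNat (\(ζ : Nat). Nat) 2 (\(φ : Nat). \(β : Nat). β) 1)) (vnil Nat)))
  ~> refl (Vec Nat 2) (vcons Nat 1 2 (vcons Nat 0 (succ ((\(ζ : Nat). \(φ : Nat). φ) 0 (elimNat (\(β : Nat). Nat) 2 (\(e : Nat). \(η : Nat). η) 0))) (vnil Nat)))
  ~> refl (Vec Nat 2) (vcons Nat 1 2 (vcons Nat 0 (succ ((\(ζ : Nat). ζ) (elimNat (\(φ : Nat). Nat) 2 (\(β : Nat). \(e : Nat). e) 0))) (vnil Nat)))
  ~> refl (Vec Nat 2) (vcons Nat 1 2 (vcons Nat 0 (succ (elimNat (\(ζ : Nat). Nat) 2 (\(φ : Nat). \(β : Nat). β) 0)) (vnil Nat)))
  ~> refl (Vec Nat 2) (vcons Nat 1 2 (vcons Nat 0 3 (vnil Nat)))
inferred type:
  Eq (Vec Nat 2) (vcons Nat 1 2 (vcons Nat 0 3 (vnil Nat))) (vcons Nat 1 2 (vcons Nat 0 3 (vnil Nat)))


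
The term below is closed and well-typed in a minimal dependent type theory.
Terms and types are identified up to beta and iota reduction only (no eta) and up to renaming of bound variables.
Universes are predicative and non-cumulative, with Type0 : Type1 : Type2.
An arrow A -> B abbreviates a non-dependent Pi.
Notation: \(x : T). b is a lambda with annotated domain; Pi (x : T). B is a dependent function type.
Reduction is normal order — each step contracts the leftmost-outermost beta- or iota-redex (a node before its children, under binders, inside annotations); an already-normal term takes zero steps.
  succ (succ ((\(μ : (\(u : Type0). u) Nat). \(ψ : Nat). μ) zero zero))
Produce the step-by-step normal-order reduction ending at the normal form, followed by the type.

normal-order reduction sequence:
  succ (succ ((\(μ : (\(u : Type0). u) Nat). \(ψ : Nat). μ) zero zero))
  ~> succ (succ ((\(μ : Nat). zero) zero))
  ~> succ (succ zero)
inferred type:
  Nat


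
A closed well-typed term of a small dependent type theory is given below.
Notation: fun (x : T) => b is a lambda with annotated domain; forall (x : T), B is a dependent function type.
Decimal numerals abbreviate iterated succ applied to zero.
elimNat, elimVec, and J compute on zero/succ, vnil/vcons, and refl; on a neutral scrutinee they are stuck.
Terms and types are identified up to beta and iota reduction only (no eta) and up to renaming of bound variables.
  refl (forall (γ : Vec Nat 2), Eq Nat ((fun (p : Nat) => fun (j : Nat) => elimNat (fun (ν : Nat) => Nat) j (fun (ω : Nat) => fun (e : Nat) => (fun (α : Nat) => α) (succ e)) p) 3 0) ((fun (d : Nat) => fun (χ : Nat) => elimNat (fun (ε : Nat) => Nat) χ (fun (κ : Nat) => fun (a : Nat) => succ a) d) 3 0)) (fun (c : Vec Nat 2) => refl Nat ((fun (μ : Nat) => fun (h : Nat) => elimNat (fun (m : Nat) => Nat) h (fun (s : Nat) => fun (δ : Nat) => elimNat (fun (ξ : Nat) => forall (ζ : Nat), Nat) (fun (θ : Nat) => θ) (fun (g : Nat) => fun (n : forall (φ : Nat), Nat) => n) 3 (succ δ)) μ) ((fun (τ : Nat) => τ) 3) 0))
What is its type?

type:
  Eq (forall (γ : Vec Nat 2), Eq Nat 3 3) (fun (p : Vec Nat 2) => refl Nat 3) (fun (j : Vec Nat 2) => refl Nat 3)


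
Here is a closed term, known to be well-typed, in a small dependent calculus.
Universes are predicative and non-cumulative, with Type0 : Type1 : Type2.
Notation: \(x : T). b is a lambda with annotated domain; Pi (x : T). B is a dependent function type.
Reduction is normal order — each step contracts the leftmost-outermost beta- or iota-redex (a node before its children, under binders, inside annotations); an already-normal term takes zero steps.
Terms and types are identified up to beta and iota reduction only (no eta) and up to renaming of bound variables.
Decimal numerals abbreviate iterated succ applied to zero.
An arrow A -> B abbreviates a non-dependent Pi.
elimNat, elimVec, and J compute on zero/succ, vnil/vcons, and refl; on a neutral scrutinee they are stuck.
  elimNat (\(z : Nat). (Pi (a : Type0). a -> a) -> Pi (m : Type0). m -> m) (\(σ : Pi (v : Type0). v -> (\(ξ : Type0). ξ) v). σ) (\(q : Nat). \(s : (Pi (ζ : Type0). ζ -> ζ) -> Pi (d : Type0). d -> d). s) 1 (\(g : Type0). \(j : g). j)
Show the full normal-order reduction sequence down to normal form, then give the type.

normal-order reduction sequence:
  elimNat (\(z : Nat). (Pi (a : Type0). a -> a) -> Pi (m : Type0). m -> m) (\(σ : Pi (v : Type0). v -> (\(ξ : Type0). ξ) v). σ) (\(q : Nat). \(s : (Pi (ζ : Type0). ζ -> ζ) -> Pi (d : Type0). d -> d). s) 1 (\(g : Type0). \(j : g). j)
  ~> (\(z : Nat). \(a : (Pi (m : Type0). m -> m) -> Pi (σ : Type0). σ -> σ). a) 0 (elimNat (\(v : Nat). (Pi (ξ : Type0). ξ -> ξ) -> Pi (q : Type0). q -> q) (\(s : Pi (ζ : Type0). ζ -> (\(d : Type0). d) ζ). s) (\(g : Nat). \(j : (Pi (n : Type0). n -> n) -> Pi (h : Type0). h -> h). j) 0) (\(μ : Type0). \(ν : μ). ν)
  ~> (\(z : (Pi (a : Type0). a -> a) -> Pi (m : Type0). m -> m). z) (elimNat (\(σ : Nat). (Pi (v : Type0). v -> v) -> Pi (ξ : Type0). ξ -> ξ) (\(q : Pi (s : Type0). s -> (\(ζ : Type0). ζ) s). q) (\(d : Nat). \(g : (Pi (j : Type0). j -> j) -> Pi (n : Type0). n -> n). g) 0) (\(h : Type0). \(μ : h). μ)
  ~> elimNat (\(z : Nat). (Pi (a : Type0). a -> a) -> Pi (m : Type0). m -> m) (\(σ : Pi (v : Type0). v -> (\(ξ : Type0). ξ) v). σ) (\(q : Nat). \(s : (Pi (ζ : Type0). ζ -> ζ) -> Pi (d : Type0). d -> d). s) 0 (\(g : Type0). \(j : g). j)
  ~> (\(z : Pi (a : Type0). a -> (\(m : Type0). m) a). z) (\(σ : Type0). \(v : σ). v)
  ~> \(z : Type0). \(a : z). a
the term's type:
  Pi (z : Type0). z -> z


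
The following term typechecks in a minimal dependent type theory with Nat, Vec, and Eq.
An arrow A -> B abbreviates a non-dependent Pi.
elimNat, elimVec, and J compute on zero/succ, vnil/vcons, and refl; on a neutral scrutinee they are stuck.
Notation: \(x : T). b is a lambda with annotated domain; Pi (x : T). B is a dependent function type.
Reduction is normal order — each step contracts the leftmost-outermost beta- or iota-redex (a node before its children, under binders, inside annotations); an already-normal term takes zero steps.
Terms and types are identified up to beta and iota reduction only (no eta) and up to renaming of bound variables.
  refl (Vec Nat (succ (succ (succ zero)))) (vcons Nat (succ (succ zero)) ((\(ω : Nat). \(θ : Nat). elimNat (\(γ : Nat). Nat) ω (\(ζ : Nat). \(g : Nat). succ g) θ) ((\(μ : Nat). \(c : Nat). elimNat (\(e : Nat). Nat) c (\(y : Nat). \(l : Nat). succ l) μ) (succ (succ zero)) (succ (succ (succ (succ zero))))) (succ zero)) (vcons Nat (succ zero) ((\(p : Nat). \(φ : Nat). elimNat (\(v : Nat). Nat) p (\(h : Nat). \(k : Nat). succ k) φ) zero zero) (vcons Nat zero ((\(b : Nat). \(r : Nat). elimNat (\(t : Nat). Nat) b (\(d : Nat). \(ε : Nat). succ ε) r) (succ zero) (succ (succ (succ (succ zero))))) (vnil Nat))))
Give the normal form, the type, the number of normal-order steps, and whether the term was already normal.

normal form:
  refl (Vec Nat (succ (succ (succ zero)))) (vcons Nat (succ (succ zero)) (succ (succ (succ (succ (succ (succ (succ zero))))))) (vcons Nat (succ zero) zero (vcons Nat zero (succ (succ (succ (succ (succ zero))))) (vnil Nat))))
type:
  Eq (Vec Nat (succ (succ (succ zero)))) (vcons Nat (succ (succ zero)) (succ (succ (succ (succ (succ (succ (succ zero))))))) (vcons Nat (succ zero) zero (vcons Nat zero (succ (succ (succ (succ (succ zero))))) (vnil Nat)))) (vcons Nat (succ (succ zero)) (succ (succ (succ (succ (succ (succ (succ zero))))))) (vcons Nat (succ zero) zero (vcons Nat zero (succ (succ (succ (succ (succ zero))))) (vnil Nat))))
reduction steps (normal order): 33
already normal: no
first contracted redex: a beta-redex


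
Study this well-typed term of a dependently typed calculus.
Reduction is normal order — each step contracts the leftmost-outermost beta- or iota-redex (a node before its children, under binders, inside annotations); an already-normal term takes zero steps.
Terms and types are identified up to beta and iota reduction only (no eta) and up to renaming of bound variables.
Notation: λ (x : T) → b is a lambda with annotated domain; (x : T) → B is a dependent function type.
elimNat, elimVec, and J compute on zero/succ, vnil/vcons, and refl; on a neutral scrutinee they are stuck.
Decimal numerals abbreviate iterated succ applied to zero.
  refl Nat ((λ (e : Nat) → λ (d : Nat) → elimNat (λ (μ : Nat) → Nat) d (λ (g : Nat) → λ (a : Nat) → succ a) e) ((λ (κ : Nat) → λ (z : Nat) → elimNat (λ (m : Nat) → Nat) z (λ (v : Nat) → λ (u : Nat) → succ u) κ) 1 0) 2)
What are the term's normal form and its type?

reduced normal form:
  refl Nat 3
type:
  Eq Nat 3 3


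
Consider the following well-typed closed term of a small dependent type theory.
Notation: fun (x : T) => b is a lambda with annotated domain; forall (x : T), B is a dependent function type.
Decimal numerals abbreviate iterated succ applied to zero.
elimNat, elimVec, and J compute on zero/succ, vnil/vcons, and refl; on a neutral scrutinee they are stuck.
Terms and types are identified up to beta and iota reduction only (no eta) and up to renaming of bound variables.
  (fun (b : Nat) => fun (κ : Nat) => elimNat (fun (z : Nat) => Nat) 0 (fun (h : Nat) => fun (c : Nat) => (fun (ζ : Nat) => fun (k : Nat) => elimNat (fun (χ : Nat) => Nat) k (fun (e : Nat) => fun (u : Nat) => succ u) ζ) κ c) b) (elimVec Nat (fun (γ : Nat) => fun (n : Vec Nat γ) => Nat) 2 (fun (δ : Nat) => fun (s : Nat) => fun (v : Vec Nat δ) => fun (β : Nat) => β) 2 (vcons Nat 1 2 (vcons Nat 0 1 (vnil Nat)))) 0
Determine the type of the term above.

inferred type:
  Nat


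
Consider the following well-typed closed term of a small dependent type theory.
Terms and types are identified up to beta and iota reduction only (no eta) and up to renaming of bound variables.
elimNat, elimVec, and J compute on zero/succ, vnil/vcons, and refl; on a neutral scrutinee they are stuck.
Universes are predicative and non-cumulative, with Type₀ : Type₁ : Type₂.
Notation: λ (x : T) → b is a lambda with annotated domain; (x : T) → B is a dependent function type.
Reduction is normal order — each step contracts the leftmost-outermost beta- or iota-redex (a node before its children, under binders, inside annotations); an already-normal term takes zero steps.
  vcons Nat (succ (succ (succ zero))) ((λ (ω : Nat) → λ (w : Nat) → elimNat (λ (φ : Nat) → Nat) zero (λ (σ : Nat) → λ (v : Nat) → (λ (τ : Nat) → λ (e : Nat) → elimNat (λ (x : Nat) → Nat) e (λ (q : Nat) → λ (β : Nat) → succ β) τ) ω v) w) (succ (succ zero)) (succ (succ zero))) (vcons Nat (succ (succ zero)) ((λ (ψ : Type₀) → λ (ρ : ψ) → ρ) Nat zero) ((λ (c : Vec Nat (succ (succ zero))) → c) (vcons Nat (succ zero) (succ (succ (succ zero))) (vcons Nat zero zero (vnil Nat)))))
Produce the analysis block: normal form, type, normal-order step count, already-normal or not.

resulting normal form:
  vcons Nat (succ (succ (succ zero))) (succ (succ (succ (succ zero)))) (vcons Nat (succ (succ zero)) zero (vcons Nat (succ zero) (succ (succ (succ zero))) (vcons Nat zero zero (vnil Nat))))
type:
  Vec Nat (succ (succ (succ (succ zero))))
steps to reach normal form (normal order): 30
started in normal form: no
first redex: a beta-redex


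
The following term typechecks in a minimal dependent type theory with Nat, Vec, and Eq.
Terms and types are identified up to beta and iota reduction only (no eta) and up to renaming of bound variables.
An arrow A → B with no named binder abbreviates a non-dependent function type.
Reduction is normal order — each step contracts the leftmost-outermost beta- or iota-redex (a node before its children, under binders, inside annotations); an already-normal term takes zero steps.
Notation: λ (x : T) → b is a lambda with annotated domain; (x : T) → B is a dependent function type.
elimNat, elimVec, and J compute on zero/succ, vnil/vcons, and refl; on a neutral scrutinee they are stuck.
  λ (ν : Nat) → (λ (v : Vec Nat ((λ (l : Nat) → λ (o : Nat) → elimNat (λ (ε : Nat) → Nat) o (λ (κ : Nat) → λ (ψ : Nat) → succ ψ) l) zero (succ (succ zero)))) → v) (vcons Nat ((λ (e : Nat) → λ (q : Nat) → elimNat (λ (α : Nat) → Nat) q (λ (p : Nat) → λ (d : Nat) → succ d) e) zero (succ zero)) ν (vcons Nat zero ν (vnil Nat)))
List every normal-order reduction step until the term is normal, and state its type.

normal-order reduction:
  λ (ν : Nat) → (λ (v : Vec Nat ((λ (l : Nat) → λ (o : Nat) → elimNat (λ (ε : Nat) → Nat) o (λ (κ : Nat) → λ (ψ : Nat) → succ ψ) l) zero (succ (succ zero)))) → v) (vcons Nat ((λ (e : Nat) → λ (q : Nat) → elimNat (λ (α : Nat) → Nat) q (λ (p : Nat) → λ (d : Nat) → succ d) e) zero (succ zero)) ν (vcons Nat zero ν (vnil Nat)))
  ~> λ (ν : Nat) → vcons Nat ((λ (v : Nat) → λ (l : Nat) → elimNat (λ (o : Nat) → Nat) l (λ (ε : Nat) → λ (κ : Nat) → succ κ) v) zero (succ zero)) ν (vcons Nat zero ν (vnil Nat))
  ~> λ (ν : Nat) → vcons Nat ((λ (v : Nat) → elimNat (λ (l : Nat) → Nat) v (λ (o : Nat) → λ (ε : Nat) → succ ε) zero) (succ zero)) ν (vcons Nat zero ν (vnil Nat))
  ~> λ (ν : Nat) → vcons Nat (elimNat (λ (v : Nat) → Nat) (succ zero) (λ (l : Nat) → λ (o : Nat) → succ o) zero) ν (vcons Nat zero ν (vnil Nat))
  ~> λ (ν : Nat) → vcons Nat (succ zero) ν (vcons Nat zero ν (vnil Nat))
type:
  Nat → Vec Nat (succ (succ zero))


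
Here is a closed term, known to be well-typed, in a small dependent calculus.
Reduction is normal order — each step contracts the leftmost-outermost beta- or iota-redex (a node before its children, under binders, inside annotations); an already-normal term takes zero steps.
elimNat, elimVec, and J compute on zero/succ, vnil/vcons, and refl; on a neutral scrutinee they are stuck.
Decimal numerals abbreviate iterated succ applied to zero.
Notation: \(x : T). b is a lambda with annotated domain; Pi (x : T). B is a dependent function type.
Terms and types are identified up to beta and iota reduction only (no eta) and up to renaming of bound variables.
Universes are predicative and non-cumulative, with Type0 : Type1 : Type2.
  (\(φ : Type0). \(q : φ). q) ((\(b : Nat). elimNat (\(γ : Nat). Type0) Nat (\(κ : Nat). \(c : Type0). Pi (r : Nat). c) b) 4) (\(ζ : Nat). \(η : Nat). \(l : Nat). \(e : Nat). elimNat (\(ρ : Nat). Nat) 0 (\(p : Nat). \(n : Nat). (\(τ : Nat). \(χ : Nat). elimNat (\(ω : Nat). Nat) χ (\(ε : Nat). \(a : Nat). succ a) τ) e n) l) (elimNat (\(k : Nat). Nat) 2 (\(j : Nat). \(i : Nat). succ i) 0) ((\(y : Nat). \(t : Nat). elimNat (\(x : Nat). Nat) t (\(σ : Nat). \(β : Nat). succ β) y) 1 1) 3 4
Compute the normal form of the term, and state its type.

reduced normal form:
  12
inferred type:
  Nat
observation: normalization takes exactly 61 steps under the normal-order strategy.


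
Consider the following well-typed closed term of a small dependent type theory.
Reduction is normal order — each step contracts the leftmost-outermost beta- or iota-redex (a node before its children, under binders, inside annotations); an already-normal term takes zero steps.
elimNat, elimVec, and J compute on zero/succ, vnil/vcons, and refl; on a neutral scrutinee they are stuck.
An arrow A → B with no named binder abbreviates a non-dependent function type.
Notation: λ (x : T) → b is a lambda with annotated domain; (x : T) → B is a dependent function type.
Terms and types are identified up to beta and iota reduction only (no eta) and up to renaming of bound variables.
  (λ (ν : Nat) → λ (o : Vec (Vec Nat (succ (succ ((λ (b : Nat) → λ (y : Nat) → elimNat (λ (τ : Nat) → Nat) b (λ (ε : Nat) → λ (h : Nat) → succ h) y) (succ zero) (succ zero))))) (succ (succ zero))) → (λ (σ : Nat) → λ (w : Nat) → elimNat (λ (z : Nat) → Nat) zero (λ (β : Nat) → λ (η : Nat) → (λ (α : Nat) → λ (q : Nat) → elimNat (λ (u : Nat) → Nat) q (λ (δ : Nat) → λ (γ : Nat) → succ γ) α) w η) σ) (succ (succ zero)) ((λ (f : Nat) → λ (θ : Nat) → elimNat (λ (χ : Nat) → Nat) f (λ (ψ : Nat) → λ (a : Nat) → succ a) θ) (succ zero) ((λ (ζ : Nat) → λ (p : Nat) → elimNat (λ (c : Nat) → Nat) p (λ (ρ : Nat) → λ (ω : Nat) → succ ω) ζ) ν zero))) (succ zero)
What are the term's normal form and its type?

reduced normal form:
  λ (ν : Vec (Vec Nat (succ (succ (succ (succ zero))))) (succ (succ zero))) → succ (succ (succ (succ zero)))
type:
  Vec (Vec Nat (succ (succ (succ (succ zero))))) (succ (succ zero)) → Nat
observation: the term reaches its normal form after 58 normal-order steps.


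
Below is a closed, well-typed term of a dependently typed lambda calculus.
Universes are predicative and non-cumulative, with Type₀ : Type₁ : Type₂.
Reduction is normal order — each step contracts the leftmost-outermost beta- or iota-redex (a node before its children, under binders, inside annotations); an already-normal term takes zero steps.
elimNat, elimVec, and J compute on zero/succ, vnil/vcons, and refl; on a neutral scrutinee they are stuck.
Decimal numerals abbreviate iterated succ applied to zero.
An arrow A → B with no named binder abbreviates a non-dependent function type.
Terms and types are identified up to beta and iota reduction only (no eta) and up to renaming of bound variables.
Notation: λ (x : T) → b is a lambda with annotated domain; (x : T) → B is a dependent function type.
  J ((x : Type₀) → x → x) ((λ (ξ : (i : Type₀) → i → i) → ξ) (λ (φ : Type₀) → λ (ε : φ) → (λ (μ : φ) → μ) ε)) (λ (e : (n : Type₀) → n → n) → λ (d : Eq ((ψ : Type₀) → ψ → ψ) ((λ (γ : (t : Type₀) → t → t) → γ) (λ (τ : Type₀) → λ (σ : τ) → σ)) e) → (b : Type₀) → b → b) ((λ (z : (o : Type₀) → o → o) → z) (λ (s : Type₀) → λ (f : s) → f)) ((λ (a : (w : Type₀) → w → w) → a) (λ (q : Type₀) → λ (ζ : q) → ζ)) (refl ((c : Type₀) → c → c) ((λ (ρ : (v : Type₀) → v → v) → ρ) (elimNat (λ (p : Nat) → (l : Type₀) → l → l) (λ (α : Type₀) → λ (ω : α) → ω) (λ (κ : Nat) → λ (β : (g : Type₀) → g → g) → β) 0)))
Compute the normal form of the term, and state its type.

normal form:
  λ (x : Type₀) → λ (ξ : x) → ξ
inferred type:
  (x : Type₀) → x → x


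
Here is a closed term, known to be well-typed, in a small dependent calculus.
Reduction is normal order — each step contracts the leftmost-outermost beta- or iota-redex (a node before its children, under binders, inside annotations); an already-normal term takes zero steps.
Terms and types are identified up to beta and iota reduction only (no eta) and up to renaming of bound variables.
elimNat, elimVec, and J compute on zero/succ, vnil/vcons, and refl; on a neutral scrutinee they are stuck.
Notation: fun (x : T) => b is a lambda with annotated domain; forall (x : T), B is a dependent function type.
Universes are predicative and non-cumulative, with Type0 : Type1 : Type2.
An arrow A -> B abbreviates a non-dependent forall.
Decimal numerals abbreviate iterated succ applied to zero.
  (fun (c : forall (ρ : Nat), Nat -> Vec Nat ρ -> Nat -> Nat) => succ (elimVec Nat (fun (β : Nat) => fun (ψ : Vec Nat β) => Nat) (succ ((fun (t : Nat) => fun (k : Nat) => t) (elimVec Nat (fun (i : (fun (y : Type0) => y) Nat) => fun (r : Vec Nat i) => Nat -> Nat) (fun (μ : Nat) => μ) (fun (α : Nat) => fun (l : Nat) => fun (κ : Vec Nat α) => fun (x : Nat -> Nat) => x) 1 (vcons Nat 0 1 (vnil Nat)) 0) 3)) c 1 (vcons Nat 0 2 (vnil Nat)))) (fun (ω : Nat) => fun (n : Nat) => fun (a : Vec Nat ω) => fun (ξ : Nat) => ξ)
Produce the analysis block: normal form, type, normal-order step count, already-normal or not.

reduced normal form:
  2
the term's type:
  Nat
normal-order step count: 16
term was already normal: no
first redex: a beta-redex


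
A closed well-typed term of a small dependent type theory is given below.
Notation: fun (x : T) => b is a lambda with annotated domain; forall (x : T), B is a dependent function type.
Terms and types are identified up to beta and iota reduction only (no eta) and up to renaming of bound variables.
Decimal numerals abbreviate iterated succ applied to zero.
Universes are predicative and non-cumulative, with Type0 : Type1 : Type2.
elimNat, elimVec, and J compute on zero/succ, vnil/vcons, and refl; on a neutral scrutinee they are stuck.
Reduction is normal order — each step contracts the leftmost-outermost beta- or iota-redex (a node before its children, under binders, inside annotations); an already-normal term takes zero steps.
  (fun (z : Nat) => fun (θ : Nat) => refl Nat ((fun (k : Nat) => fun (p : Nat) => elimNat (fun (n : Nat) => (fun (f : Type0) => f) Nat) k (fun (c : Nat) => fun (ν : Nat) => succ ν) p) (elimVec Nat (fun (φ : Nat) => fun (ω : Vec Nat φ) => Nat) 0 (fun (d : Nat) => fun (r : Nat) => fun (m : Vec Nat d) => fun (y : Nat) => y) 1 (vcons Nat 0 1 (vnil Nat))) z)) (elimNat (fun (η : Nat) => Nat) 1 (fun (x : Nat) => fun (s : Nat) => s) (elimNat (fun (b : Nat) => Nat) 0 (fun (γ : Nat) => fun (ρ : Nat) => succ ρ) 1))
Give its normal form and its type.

normal form:
  fun (z : Nat) => refl Nat 1
inferred type:
  forall (z : Nat), Eq Nat 1 1
observation: the leftmost-outermost redex is a beta-redex, and normalization takes 22 steps.


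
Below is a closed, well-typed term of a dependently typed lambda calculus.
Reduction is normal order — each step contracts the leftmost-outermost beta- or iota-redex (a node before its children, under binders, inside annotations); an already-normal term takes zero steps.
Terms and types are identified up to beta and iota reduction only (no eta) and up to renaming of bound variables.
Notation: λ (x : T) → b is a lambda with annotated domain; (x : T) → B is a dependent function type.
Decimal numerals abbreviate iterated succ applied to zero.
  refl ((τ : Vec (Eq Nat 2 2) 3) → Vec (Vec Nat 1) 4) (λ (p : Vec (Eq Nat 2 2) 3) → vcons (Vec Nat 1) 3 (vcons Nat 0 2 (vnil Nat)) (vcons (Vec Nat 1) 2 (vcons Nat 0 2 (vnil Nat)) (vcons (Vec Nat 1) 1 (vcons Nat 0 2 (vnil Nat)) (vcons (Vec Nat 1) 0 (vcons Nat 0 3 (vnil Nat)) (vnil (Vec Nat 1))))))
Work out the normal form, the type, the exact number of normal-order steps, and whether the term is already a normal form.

reduced normal form:
  refl ((τ : Vec (Eq Nat 2 2) 3) → Vec (Vec Nat 1) 4) (λ (p : Vec (Eq Nat 2 2) 3) → vcons (Vec Nat 1) 3 (vcons Nat 0 2 (vnil Nat)) (vcons (Vec Nat 1) 2 (vcons Nat 0 2 (vnil Nat)) (vcons (Vec Nat 1) 1 (vcons Nat 0 2 (vnil Nat)) (vcons (Vec Nat 1) 0 (vcons Nat 0 3 (vnil Nat)) (vnil (Vec Nat 1))))))
inferred type:
  Eq ((τ : Vec (Eq Nat 2 2) 3) → Vec (Vec Nat 1) 4) (λ (p : Vec (Eq Nat 2 2) 3) → vcons (Vec Nat 1) 3 (vcons Nat 0 2 (vnil Nat)) (vcons (Vec Nat 1) 2 (vcons Nat 0 2 (vnil Nat)) (vcons (Vec Nat 1) 1 (vcons Nat 0 2 (vnil Nat)) (vcons (Vec Nat 1) 0 (vcons Nat 0 3 (vnil Nat)) (vnil (Vec Nat 1)))))) (λ (η : Vec (Eq Nat 2 2) 3) → vcons (Vec Nat 1) 3 (vcons Nat 0 2 (vnil Nat)) (vcons (Vec Nat 1) 2 (vcons Nat 0 2 (vnil Nat)) (vcons (Vec Nat 1) 1 (vcons Nat 0 2 (vnil Nat)) (vcons (Vec Nat 1) 0 (vcons Nat 0 3 (vnil Nat)) (vnil (Vec Nat 1))))))
steps to reach normal form (normal order): 0
term was already normal: yes


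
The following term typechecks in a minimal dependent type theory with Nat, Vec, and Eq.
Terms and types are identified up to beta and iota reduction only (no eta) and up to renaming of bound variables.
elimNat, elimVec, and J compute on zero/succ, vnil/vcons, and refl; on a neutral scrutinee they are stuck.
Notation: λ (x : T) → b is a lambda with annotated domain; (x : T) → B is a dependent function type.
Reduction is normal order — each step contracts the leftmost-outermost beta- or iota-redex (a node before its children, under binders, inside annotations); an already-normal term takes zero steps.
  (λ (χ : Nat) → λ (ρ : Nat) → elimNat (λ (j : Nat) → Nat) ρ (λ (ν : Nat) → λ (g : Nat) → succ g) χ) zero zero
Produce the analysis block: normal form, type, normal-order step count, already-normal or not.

normal form:
  zero
type:
  Nat
reduction steps (normal order): 3
started in normal form: no
first contracted redex: a beta-redex


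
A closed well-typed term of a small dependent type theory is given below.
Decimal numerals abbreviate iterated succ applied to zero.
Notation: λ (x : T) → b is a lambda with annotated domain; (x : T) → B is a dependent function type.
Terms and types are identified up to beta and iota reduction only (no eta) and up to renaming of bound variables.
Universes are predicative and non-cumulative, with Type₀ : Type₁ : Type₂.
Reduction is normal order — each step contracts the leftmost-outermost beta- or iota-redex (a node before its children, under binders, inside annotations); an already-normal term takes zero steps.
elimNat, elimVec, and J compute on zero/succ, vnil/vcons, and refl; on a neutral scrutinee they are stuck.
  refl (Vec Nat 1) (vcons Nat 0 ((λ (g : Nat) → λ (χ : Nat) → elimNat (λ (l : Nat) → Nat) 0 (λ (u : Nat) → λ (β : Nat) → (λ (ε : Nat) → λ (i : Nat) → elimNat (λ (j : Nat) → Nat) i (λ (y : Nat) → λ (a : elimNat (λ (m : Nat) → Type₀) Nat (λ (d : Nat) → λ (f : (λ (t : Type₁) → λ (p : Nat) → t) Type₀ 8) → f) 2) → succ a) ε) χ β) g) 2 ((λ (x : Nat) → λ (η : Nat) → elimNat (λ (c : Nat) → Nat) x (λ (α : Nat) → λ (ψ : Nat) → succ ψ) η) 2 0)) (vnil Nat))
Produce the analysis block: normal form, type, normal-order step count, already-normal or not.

resulting normal form:
  refl (Vec Nat 1) (vcons Nat 0 4 (vnil Nat))
type:
  Eq (Vec Nat 1) (vcons Nat 0 4 (vnil Nat)) (vcons Nat 0 4 (vnil Nat))
normal-order step count: 47
term was already normal: no
first contracted redex: a beta-redex


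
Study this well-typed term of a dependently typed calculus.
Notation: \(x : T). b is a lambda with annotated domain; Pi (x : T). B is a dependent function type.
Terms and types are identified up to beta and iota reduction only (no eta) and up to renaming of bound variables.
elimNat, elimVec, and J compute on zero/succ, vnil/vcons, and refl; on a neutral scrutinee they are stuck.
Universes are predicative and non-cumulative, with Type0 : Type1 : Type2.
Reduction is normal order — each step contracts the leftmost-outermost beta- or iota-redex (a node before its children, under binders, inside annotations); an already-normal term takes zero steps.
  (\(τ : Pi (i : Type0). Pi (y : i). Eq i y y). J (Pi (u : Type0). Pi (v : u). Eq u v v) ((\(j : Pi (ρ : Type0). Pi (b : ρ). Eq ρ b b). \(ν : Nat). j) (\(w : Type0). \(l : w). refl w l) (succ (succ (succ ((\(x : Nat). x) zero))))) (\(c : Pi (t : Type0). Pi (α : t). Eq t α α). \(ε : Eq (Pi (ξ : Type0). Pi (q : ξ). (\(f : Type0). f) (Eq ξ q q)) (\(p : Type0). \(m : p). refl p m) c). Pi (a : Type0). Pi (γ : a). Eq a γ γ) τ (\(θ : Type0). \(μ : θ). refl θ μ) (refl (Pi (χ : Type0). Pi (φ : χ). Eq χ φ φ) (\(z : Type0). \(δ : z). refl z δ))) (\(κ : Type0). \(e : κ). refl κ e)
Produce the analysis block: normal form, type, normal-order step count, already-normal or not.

reduced normal form:
  \(τ : Type0). \(i : τ). refl τ i
inferred type:
  Pi (τ : Type0). Pi (i : τ). Eq τ i i
steps to reach normal form (normal order): 2
already normal: no
first contracted redex: a beta-redex


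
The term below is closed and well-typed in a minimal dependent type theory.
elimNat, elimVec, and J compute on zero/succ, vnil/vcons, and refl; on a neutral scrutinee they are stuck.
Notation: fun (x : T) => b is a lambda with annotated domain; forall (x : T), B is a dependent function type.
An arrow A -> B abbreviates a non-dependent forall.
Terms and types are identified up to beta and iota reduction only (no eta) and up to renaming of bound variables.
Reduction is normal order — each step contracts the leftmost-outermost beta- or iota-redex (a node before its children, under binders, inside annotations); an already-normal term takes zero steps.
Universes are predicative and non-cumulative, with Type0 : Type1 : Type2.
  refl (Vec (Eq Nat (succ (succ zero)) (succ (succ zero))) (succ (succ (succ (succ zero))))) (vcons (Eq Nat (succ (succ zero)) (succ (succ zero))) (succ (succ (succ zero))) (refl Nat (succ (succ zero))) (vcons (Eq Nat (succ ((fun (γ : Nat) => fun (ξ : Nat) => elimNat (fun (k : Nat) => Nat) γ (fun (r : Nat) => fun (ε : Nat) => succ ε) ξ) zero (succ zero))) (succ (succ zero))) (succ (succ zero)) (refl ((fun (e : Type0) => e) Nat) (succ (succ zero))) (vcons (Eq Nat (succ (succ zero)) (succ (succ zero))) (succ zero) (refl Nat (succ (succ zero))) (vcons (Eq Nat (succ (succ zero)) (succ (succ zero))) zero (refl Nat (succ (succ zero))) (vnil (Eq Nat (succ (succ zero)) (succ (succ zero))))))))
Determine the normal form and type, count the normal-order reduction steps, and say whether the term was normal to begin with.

normal form:
  refl (Vec (Eq Nat (succ (succ zero)) (succ (succ zero))) (succ (succ (succ (succ zero))))) (vcons (Eq Nat (succ (succ zero)) (succ (succ zero))) (succ (succ (succ zero))) (refl Nat (succ (succ zero))) (vcons (Eq Nat (succ (succ zero)) (succ (succ zero))) (succ (succ zero)) (refl Nat (succ (succ zero))) (vcons (Eq Nat (succ (succ zero)) (succ (succ zero))) (succ zero) (refl Nat (succ (succ zero))) (vcons (Eq Nat (succ (succ zero)) (succ (succ zero))) zero (refl Nat (succ (succ zero))) (vnil (Eq Nat (succ (succ zero)) (succ (succ zero))))))))
type:
  Eq (Vec (Eq Nat (succ (succ zero)) (succ (succ zero))) (succ (succ (succ (succ zero))))) (vcons (Eq Nat (succ (succ zero)) (succ (succ zero))) (succ (succ (succ zero))) (refl Nat (succ (succ zero))) (vcons (Eq Nat (succ (succ zero)) (succ (succ zero))) (succ (succ zero)) (refl Nat (succ (succ zero))) (vcons (Eq Nat (succ (succ zero)) (succ (succ zero))) (succ zero) (refl Nat (succ (succ zero))) (vcons (Eq Nat (succ (succ zero)) (succ (succ zero))) zero (refl Nat (succ (succ zero))) (vnil (Eq Nat (succ (succ zero)) (succ (succ zero)))))))) (vcons (Eq Nat (succ (succ zero)) (succ (succ zero))) (succ (succ (succ zero))) (refl Nat (succ (succ zero))) (vcons (Eq Nat (succ (succ zero)) (succ (succ zero))) (succ (succ zero)) (refl Nat (succ (succ zero))) (vcons (Eq Nat (succ (succ zero)) (succ (succ zero))) (succ zero) (refl Nat (succ (succ zero))) (vcons (Eq Nat (succ (succ zero)) (succ (succ zero))) zero (refl Nat (succ (succ zero))) (vnil (Eq Nat (succ (succ zero)) (succ (succ zero))))))))
normal-order step count: 7
started in normal form: no
first redex: a beta-redex
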